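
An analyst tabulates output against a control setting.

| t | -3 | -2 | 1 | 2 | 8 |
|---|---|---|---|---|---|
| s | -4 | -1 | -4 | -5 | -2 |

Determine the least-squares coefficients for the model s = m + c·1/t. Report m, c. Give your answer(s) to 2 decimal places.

From the data, Σ1 = 5, Σ1/t = 19/24, Σ1/t·1/t = 937/576.
Moment sums: Σs = -16, Σ1/t·s = -59/12.
Determinant 5·(937/576) − (19/24)² = 1081/144.
m = ((-16)·(937/576) − (19/24)·(-59/12))/(1081/144) = -6375/2162; c = (5·(-59/12) − (19/24)·(-16))/(1081/144) = -1716/1081.

m = -2.95, c = -1.59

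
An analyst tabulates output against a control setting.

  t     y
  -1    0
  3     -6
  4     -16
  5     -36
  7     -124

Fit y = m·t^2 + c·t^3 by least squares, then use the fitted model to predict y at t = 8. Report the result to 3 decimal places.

ŷ = -194.043

With design matrix X, XᵀX = [[3364, 21198]; [21198, 138100]] and Xᵀy = [-7286, -48218]ᵀ.
Δ = 3364·138100 − 21198² = 15213196.
m = ((-7286)·138100 − 21198·(-48218))/15213196 = 3982141/3803299; c = (3364·(-48218) − 21198·(-7286))/15213196 = -1939181/3803299.
At t = 8: ŷ = (3982141/3803299)·(64) + (-1939181/3803299)·(512) = -738003648/3803299.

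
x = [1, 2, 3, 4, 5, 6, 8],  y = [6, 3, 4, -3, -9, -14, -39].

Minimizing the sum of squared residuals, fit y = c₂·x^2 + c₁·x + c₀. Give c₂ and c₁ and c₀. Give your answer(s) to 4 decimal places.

With design matrix M, MᵀM = [[6371, 953, 155]; [953, 155, 29]; [155, 29, 7]] and Mᵀy = [-3219, -429, -52]ᵀ.
Row-reducing yields c₂ = -3313/3388, c₁ = 8787/3388, c₀ = 421/121.

c₂ = -0.9779, c₁ = 2.5936, c₀ = 3.4793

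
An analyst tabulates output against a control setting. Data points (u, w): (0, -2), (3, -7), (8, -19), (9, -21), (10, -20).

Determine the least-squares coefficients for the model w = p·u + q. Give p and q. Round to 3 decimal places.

p = -2.000, q = -1.800

Entries of XᵀX: Σu·u = 254, Σu = 30, Σ1 = 5.
And Σu·w = -562, Σw = -69.
So XᵀX·[p, q]ᵀ = Xᵀw: [[254, 30]; [30, 5]]·[p, q]ᵀ = [-562, -69]ᵀ.
Δ = 254·5 − 30² = 370.
p = ((-562)·5 − 30·(-69))/370 = -2; q = (254·(-69) − 30·(-562))/370 = -9/5.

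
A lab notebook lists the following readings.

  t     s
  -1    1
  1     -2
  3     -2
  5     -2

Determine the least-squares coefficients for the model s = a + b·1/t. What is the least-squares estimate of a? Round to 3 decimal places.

a = -1.032

Normal-equation sums: Σ1 = 4, Σ1/t = 8/15, Σ1/t·1/t = 484/225.
For Aᵀs: Σs = -5, Σ1/t·s = -61/15.
So AᵀA·[a, b]ᵀ = Aᵀs: [[4, 8/15]; [8/15, 484/225]]·[a, b]ᵀ = [-5, -61/15]ᵀ.
Eliminating b: (484/225)·(row 1) − (8/15)·(row 2) gives (208/25)·a = (484/225)·(-5) − (8/15)·(-61/15) = -644/75, so a = -161/156.
Then b = ((-61/15) − (8/15)·(-161/156))/(484/225) = -85/52.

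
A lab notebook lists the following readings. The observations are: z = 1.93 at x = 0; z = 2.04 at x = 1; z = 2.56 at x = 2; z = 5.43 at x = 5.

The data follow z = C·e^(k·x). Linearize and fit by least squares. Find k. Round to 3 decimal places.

Taking logs, ln z = k·x + ln C, so regress ln z on x.
Σx = 8.0000, Σ(x)² = 30.0000, Σln z = 4.0024, Σx·ln z = 11.0527.
Equations: 30.0000·k + 8.0000·ln C = 11.0527;  8.0000·k + 4·ln C = 4.0024.
Slope k = (n·Σx·ln z − Σx·Σln z)/(n·Σ(x)² − (Σx)²) = (4·11.0527 − 8.0000·4.0024)/56.0000 = 0.21770; ln C = (Σln z − k·Σx)/n = 0.56520.

k = 0.218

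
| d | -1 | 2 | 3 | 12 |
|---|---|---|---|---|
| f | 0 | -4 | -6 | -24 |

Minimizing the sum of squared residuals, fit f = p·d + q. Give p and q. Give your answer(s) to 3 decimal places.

With design matrix M, MᵀM = [[158, 16]; [16, 4]] and Mᵀf = [-314, -34]ᵀ.
Determinant 158·4 − 16² = 376.
p = ((-314)·4 − 16·(-34))/376 = -89/47; q = (158·(-34) − 16·(-314))/376 = -87/94.

p = -1.894, q = -0.926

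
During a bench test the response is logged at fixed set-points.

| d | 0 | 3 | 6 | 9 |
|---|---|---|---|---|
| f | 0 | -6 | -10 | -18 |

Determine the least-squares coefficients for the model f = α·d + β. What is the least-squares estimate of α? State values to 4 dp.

α = -1.9333

The normal equations are: 126·α + 18·β = -240;  18·α + 4·β = -34.
(Σd·d = 126, Σd = 18, Σ1 = 4, Σd·f = -240, Σf = -34.)
Determinant 126·4 − 18² = 180.
α = ((-240)·4 − 18·(-34))/180 = -29/15; β = (126·(-34) − 18·(-240))/180 = 1/5.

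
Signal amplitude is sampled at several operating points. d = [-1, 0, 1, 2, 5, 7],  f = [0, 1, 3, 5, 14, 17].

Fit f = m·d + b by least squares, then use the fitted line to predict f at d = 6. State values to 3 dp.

f̂ = 15.085

Setting ∂/∂m … = 0 gives: 80·m + 14·b = 202;  14·m + 6·b = 40.
det = 80·6 − 14² = 284.
m = (202·6 − 14·40)/284 = 163/71; b = (80·40 − 14·202)/284 = 93/71.
At d = 6: f̂ = (163/71)·(6) + (93/71)·(1) = 1071/71.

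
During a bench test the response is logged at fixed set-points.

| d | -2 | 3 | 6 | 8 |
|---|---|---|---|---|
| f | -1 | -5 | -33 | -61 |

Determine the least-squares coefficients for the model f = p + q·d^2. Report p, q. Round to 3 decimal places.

From the data, Σ1 = 4, Σd^2 = 113, Σd^2·d^2 = 5489.
Moment sums: Σf = -100, Σd^2·f = -5141.
Eliminating q: 5489·(row 1) − 113·(row 2) gives 9187·p = 5489·(-100) − 113·(-5141) = 32033, so p = 32033/9187.
Then q = ((-5141) − 113·(32033/9187))/5489 = -9264/9187.

p = 3.487, q = -1.008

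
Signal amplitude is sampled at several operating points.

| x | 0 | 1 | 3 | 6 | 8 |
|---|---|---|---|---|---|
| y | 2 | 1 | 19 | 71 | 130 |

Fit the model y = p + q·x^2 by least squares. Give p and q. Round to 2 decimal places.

p = 0.36, q = 2.01

MᵀM·[p, q]ᵀ = Mᵀy reads: 5·p + 110·q = 223;  110·p + 5474·q = 11048.
Eliminating q: 5474·(row 1) − 110·(row 2) gives 15270·p = 5474·223 − 110·11048 = 5422, so p = 2711/7635.
Then q = (11048 − 110·(2711/7635))/5474 = 3071/1527.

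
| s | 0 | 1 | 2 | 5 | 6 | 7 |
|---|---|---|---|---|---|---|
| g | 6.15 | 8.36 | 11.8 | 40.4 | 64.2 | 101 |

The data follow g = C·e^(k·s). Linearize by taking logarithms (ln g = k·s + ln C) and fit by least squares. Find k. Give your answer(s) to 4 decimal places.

k = 0.4033

Linearized form: ln g = k·s + ln C. From the 6 transformed points,
Sums: Σs = 21.0000, Σ(s)² = 115.0000, Σln g = 18.8840, Σs·ln g = 82.8317.
Normal system: [[115.0000, 21.0000]; [21.0000, 6]]·[k, ln C]ᵀ = [82.8317, 18.8840]ᵀ.
Δ = 115.0000·6 − (21.0000)² = 249.0000; k = (82.8317·6 − 21.0000·18.8840)/249.0000 = 0.40332, ln C = (115.0000·18.8840 − 21.0000·82.8317)/249.0000 = 1.73571.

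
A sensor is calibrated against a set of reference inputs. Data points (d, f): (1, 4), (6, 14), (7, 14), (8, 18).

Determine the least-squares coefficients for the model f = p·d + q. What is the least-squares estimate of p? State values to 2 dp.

p = 1.90

With design matrix A, AᵀA = [[150, 22]; [22, 4]] and Aᵀf = [330, 50]ᵀ.
Determinant 150·4 − 22² = 116.
p = (330·4 − 22·50)/116 = 55/29; q = (150·50 − 22·330)/116 = 60/29.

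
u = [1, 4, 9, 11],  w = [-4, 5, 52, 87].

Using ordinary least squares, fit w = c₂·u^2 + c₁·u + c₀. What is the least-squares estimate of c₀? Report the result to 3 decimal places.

c₀ = -2.303

Normal-equation sums: Σu^2·u^2 = 21459, Σu^2·u = 2125, Σu^2 = 219, Σu·u = 219, Σu = 25, Σ1 = 4.
And Σu^2·w = 14815, Σu·w = 1441, Σw = 140.
Solving the 3×3 system (Gaussian elimination) gives c₂ = 165/178, c₁ = -383/178, c₀ = -205/89.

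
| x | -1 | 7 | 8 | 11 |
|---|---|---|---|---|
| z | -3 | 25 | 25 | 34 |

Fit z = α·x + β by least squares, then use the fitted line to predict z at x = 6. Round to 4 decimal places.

ẑ = 19.4698

Normal-equation sums: Σx·x = 235, Σx = 25, Σ1 = 4.
For Mᵀz: Σx·z = 752, Σz = 81.
Normal equations: [[235, 25]; [25, 4]]·[α, β]ᵀ = [752, 81]ᵀ.
det = 235·4 − 25² = 315.
α = (752·4 − 25·81)/315 = 983/315; β = (235·81 − 25·752)/315 = 47/63.
At x = 6: ẑ = (983/315)·(6) + (47/63)·(1) = 6133/315.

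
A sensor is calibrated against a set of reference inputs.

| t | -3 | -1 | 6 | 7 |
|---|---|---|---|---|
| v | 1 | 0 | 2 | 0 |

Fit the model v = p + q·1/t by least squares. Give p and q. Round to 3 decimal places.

p = 0.969, q = 0.856

Compute the Gram sums: Σ1 = 4, Σ1/t = -43/42, Σ1/t·1/t = 2045/1764.
And Σv = 3, Σ1/t·v = 0.
AᵀA·[p, q]ᵀ = Aᵀv becomes [[4, -43/42]; [-43/42, 2045/1764]]·[p, q]ᵀ = [3, 0]ᵀ.
Δ = 4·(2045/1764) − (-43/42)² = 6331/1764.
p = (3·(2045/1764) − (-43/42)·0)/(6331/1764) = 6135/6331; q = (4·0 − (-43/42)·3)/(6331/1764) = 5418/6331.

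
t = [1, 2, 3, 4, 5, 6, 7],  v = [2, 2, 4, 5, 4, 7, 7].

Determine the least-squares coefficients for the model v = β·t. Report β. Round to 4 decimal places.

The normal equations are: 140·β = 149.
(Σt·t = 140, Σt·v = 149.)
β = 149/140 = 1.06429.

β = 1.0643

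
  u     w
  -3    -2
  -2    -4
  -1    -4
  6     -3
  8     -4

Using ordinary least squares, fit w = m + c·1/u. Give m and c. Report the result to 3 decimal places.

Compute the Gram sums: Σ1 = 5, Σ1/u = -37/24, Σ1/u·1/u = 809/576.
For Mᵀw: Σw = -17, Σ1/u·w = 17/3.
Eliminating c: (809/576)·(row 1) − (-37/24)·(row 2) gives (223/48)·m = (809/576)·(-17) − (-37/24)·(17/3) = -969/64, so m = -2907/892.
Then c = ((17/3) − (-37/24)·(-2907/892))/(809/576) = 102/223.

m = -3.259, c = 0.457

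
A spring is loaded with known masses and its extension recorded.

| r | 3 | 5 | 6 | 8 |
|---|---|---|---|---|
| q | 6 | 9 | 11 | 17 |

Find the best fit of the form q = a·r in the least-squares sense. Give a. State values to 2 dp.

a = 1.98

MᵀM·[a]ᵀ = Mᵀq reads: 134·a = 265.
(Σr·r = 134, Σr·q = 265.)
Hence a = 265 / 134 ≈ 1.97761.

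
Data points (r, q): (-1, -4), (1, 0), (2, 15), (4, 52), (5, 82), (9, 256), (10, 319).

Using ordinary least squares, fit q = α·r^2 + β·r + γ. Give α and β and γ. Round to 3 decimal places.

α = 2.982, β = 2.326, γ = -4.223

With design matrix M, MᵀM = [[17460, 1926, 228]; [1926, 228, 30]; [228, 30, 7]] and Mᵀq = [55574, 6146, 720]ᵀ.
Solving the 3×3 system (Gaussian elimination) gives α = 169241/56763, β = 44003/18921, γ = -11414/2703.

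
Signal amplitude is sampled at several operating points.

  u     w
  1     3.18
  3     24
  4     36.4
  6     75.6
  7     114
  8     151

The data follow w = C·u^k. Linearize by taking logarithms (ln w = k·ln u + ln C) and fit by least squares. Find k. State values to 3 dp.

Let Y = ln w. Fitting Y = k·ln u + ln C by least squares:
Σln u = 8.3020, Σ(ln u)² = 14.4498, Σln w = 22.0084, Σln u·ln w = 35.8741.
Equations: 14.4498·k + 8.3020·ln C = 35.8741;  8.3020·k + 6·ln C = 22.0084.
Solving (det = 17.7753): k = 1.83008, ln C = 1.13585.

k = 1.830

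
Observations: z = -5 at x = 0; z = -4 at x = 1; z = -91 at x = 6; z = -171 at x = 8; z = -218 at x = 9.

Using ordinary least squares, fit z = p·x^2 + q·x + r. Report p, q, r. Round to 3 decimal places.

p = -3.106, q = 4.227, r = -5.030

From the data, Σx^2·x^2 = 11954, Σx^2·x = 1458, Σx^2 = 182, Σx·x = 182, Σx = 24, Σ1 = 5.
Right-hand side: Σx^2·z = -31882, Σx·z = -3880, Σz = -489.
Normal equations: [[11954, 1458, 182]; [1458, 182, 24]; [182, 24, 5]]·[p, q, r]ᵀ = [-31882, -3880, -489]ᵀ.
Row-reducing yields p = -205/66, q = 93/22, r = -166/33.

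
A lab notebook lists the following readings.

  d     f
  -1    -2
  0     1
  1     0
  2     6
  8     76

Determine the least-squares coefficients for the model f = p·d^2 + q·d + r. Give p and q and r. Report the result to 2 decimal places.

Forming AᵀA = [[4114, 520, 70]; [520, 70, 10]; [70, 10, 5]] and Aᵀf = [4886, 622, 81]ᵀ gives AᵀA·[p, q, r]ᵀ = Aᵀf.
Solving the 3×3 system (Gaussian elimination) gives p = 128/123, q = 794/615, r = -39/41.

p = 1.04, q = 1.29, r = -0.95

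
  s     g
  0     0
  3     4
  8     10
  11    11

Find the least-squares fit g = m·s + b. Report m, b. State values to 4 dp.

m = 1.0342, b = 0.5616

Entries of MᵀM: Σs·s = 194, Σs = 22, Σ1 = 4.
For Mᵀg: Σs·g = 213, Σg = 25.
So MᵀM·[m, b]ᵀ = Mᵀg: [[194, 22]; [22, 4]]·[m, b]ᵀ = [213, 25]ᵀ.
Determinant 194·4 − 22² = 292.
m = (213·4 − 22·25)/292 = 151/146; b = (194·25 − 22·213)/292 = 41/73.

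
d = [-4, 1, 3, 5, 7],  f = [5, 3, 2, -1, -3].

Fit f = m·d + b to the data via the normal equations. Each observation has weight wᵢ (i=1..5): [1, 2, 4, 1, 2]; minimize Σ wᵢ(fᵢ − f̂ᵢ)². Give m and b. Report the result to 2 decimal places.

m = -0.77, b = 3.44

Normal-equation sums: Σwᵢ·d·d = 177, Σwᵢ·d = 29, Σwᵢ·1 = 10.
Moment sums: Σwᵢ·d·f = -37, Σwᵢ·f = 12.
MᵀWM·[m, b]ᵀ = MᵀWf becomes [[177, 29]; [29, 10]]·[m, b]ᵀ = [-37, 12]ᵀ.
Determinant 177·10 − 29² = 929.
m = ((-37)·10 − 29·12)/929 = -718/929; b = (177·12 − 29·(-37))/929 = 3197/929.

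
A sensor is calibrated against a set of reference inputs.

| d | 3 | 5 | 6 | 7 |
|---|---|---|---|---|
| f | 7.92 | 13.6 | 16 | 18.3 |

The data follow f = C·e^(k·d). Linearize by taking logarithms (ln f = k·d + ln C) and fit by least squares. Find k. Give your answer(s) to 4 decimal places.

k = 0.2123

Taking logs, ln f = k·d + ln C, so regress ln f on d.
AᵀA = [[119.0000, 21.0000]; [21.0000, 4]], rhs = [56.2424, 10.3590]ᵀ  (here Σd = 21.0000, Σ(d)² = 119.0000, Σln f = 10.3590, Σd·ln f = 56.2424).
Slope k = (n·Σd·ln f − Σd·Σln f)/(n·Σ(d)² − (Σd)²) = (4·56.2424 − 21.0000·10.3590)/35.0000 = 0.21233; ln C = (Σln f − k·Σd)/n = 1.47502.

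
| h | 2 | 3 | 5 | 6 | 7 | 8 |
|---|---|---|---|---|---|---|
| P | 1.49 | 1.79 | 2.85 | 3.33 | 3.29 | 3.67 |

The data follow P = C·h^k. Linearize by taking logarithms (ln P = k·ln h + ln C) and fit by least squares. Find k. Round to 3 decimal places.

Let Y = ln P. Fitting Y = k·ln h + ln C by least squares:
Sums: Σln h = 9.2183, Σ(ln h)² = 15.5987, Σln P = 5.7224, Σln h·ln P = 9.7781.
Normal system: [[15.5987, 9.2183]; [9.2183, 6]]·[k, ln C]ᵀ = [9.7781, 5.7224]ᵀ.
Solving (det = 8.6152): k = 0.68694, ln C = -0.10168.

k = 0.687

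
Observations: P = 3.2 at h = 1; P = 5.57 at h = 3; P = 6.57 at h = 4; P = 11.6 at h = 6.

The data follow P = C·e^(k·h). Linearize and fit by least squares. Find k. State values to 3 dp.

k = 0.254

Taking logs, ln P = k·h + ln C, so regress ln P on h.
Σh = 14.0000, Σ(h)² = 62.0000, Σln P = 7.2141, Σh·ln P = 28.5514.
Equations: 62.0000·k + 14.0000·ln C = 28.5514;  14.0000·k + 4·ln C = 7.2141.
Slope k = (n·Σh·ln P − Σh·Σln P)/(n·Σ(h)² − (Σh)²) = (4·28.5514 − 14.0000·7.2141)/52.0000 = 0.25402; ln C = (Σln P − k·Σh)/n = 0.91446.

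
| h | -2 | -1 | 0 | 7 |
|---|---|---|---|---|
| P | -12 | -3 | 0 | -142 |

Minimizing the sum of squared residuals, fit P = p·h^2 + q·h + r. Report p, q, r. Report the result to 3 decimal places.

p = -2.921, q = 0.160, r = 0.030

Setting ∂/∂p … = 0 gives: 2418·p + 334·q + 54·r = -7009;  334·p + 54·q + 4·r = -967;  54·p + 4·q + 4·r = -157.
Inverting the 3×3 Gram matrix, [p, q, r]ᵀ = [-707/242, 97/605, 18/605]ᵀ.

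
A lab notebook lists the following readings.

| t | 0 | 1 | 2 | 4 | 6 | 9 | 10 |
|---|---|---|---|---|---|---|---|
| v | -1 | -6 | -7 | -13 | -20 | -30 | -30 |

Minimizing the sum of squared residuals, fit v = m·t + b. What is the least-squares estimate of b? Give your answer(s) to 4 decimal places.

Sums needed: Σt·t = 238, Σt = 32, Σ1 = 7.
Moment sums: Σt·v = -762, Σv = -107.
So MᵀM·[m, b]ᵀ = Mᵀv: [[238, 32]; [32, 7]]·[m, b]ᵀ = [-762, -107]ᵀ.
Δ = 238·7 − 32² = 642.
m = ((-762)·7 − 32·(-107))/642 = -955/321; b = (238·(-107) − 32·(-762))/642 = -541/321.

b = -1.6854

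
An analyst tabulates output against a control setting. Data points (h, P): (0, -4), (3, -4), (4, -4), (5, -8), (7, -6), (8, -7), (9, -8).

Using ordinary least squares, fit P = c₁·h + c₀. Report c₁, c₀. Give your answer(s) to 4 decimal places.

c₁ = -0.4612, c₀ = -3.4854

The normal equations are: 244·c₁ + 36·c₀ = -238;  36·c₁ + 7·c₀ = -41.
Determinant 244·7 − 36² = 412.
c₁ = ((-238)·7 − 36·(-41))/412 = -95/206; c₀ = (244·(-41) − 36·(-238))/412 = -359/103.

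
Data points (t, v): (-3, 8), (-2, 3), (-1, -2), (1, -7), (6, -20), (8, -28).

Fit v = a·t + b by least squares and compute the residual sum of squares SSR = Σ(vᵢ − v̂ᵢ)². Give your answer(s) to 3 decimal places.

AᵀA·[a, b]ᵀ = Aᵀv reads: 115·a + 9·b = -379;  9·a + 6·b = -46.
(Σt·t = 115, Σt = 9, Σ1 = 6, Σt·v = -379, Σv = -46.)
Determinant 115·6 − 9² = 609.
a = ((-379)·6 − 9·(-46))/609 = -620/203; b = (115·(-46) − 9·(-379))/609 = -1879/609.
Residuals: 1171/609, -2/87, -1199/609, -524/609, 859/609, -293/609; SSR = 6416/609.

SSR = 10.535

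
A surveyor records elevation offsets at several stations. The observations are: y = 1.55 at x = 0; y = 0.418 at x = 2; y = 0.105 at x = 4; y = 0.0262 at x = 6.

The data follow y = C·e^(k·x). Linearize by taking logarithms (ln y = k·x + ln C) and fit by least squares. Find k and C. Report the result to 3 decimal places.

Linearized form: ln y = k·x + ln C. From the 4 transformed points,
Over the data: Σx = 12.0000, Σ(x)² = 56.0000, Σln y = -6.3298, Σx·ln y = -32.6117.
Normal system: [[56.0000, 12.0000]; [12.0000, 4]]·[k, ln C]ᵀ = [-32.6117, -6.3298]ᵀ.
Solving (det = 80.0000): k = -0.68111, ln C = 0.46089, so C = exp(0.46089) = 1.58548.

k = -0.681, C = 1.585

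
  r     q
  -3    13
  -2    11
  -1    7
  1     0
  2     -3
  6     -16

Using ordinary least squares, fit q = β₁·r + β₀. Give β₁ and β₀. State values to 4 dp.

β₁ = -3.2897, β₀ = 3.6449

From the data, Σr·r = 55, Σr = 3, Σ1 = 6.
For Xᵀq: Σr·q = -170, Σq = 12.
Normal equations: [[55, 3]; [3, 6]]·[β₁, β₀]ᵀ = [-170, 12]ᵀ.
Eliminating β₀: 6·(row 1) − 3·(row 2) gives 321·β₁ = 6·(-170) − 3·12 = -1056, so β₁ = -352/107.
Then β₀ = (12 − 3·(-352/107))/6 = 390/107.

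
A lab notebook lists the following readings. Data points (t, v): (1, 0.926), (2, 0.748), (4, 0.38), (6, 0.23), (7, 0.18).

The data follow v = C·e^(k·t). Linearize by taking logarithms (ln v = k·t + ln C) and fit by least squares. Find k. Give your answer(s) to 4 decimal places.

k = -0.2797

Taking logs, ln v = k·t + ln C, so regress ln v on t.
Over the data: Σt = 20.0000, Σ(t)² = 106.0000, Σln v = -4.5193, Σt·ln v = -25.3496.
Normal system: [[106.0000, 20.0000]; [20.0000, 5]]·[k, ln C]ᵀ = [-25.3496, -4.5193]ᵀ.
Slope k = (n·Σt·ln v − Σt·Σln v)/(n·Σ(t)² − (Σt)²) = (5·-25.3496 − 20.0000·-4.5193)/130.0000 = -0.27971; ln C = (Σln v − k·Σt)/n = 0.21497.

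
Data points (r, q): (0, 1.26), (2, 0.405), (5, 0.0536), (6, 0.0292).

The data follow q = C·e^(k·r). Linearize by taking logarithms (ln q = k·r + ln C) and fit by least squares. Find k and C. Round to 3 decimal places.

With ln qᵢ as the transformed response and rᵢ as the regressor:
Σr = 13.0000, Σ(r)² = 65.0000, Σln q = -7.1325, Σr·ln q = -37.6403.
Normal system: [[65.0000, 13.0000]; [13.0000, 4]]·[k, ln C]ᵀ = [-37.6403, -7.1325]ᵀ.
Slope k = (n·Σr·ln q − Σr·Σln q)/(n·Σ(r)² − (Σr)²) = (4·-37.6403 − 13.0000·-7.1325)/91.0000 = -0.63558; ln C = (Σln q − k·Σr)/n = 0.28251, so C = exp(0.28251) = 1.32645.

k = -0.636, C = 1.326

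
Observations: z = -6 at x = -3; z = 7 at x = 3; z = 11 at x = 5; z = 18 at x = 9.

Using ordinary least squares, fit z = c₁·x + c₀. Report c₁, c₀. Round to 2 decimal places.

c₁ = 2.01, c₀ = 0.45

Forming AᵀA = [[124, 14]; [14, 4]] and Aᵀz = [256, 30]ᵀ gives AᵀA·[c₁, c₀]ᵀ = Aᵀz.
Determinant 124·4 − 14² = 300.
c₁ = (256·4 − 14·30)/300 = 151/75; c₀ = (124·30 − 14·256)/300 = 34/75.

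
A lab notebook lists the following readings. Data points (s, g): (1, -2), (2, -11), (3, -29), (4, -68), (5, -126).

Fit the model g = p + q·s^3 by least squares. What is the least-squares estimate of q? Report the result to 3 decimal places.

Setting ∂/∂p … = 0 gives: 5·p + 225·q = -236;  225·p + 20515·q = -20975.
det = 5·20515 − 225² = 51950.
p = ((-236)·20515 − 225·(-20975))/51950 = -24433/10390; q = (5·(-20975) − 225·(-236))/51950 = -2071/2078.

q = -0.997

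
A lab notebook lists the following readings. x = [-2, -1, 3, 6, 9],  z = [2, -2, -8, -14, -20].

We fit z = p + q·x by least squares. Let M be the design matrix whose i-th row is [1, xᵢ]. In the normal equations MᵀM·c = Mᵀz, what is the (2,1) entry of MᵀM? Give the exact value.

Row 2 ↔ basis x, column 1 ↔ basis 1, so (MᵀM)_{2,1} = Σᵢ x = (-2)·(1) + (-1)·(1) + (3)·(1) + (6)·(1) + (9)·(1) = 15.

15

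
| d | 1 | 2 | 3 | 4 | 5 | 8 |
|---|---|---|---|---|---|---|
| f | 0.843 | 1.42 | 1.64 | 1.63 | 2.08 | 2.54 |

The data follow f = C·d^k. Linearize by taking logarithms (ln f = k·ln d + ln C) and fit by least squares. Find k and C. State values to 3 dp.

k = 0.505, C = 0.899

Linearized form: ln f = k·ln d + ln C. From the 6 transformed points,
Over the data: Σln d = 6.8669, Σ(ln d)² = 10.5236, Σln f = 2.8277, Σln d·ln f = 4.5809.
Normal system: [[10.5236, 6.8669]; [6.8669, 6]]·[k, ln C]ᵀ = [4.5809, 2.8277]ᵀ.
Solving (det = 15.9867): k = 0.50468, ln C = -0.10632, so C = exp(-0.10632) = 0.89914.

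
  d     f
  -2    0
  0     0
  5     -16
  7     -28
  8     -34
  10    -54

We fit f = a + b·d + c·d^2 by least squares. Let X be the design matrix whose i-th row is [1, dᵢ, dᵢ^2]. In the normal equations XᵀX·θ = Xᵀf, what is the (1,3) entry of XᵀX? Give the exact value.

Row 1 ↔ basis 1, column 3 ↔ basis d^2, so (XᵀX)_{1,3} = Σᵢ d^2 = (1)·(4) + (1)·(0) + (1)·(25) + (1)·(49) + (1)·(64) + (1)·(100) = 242.

242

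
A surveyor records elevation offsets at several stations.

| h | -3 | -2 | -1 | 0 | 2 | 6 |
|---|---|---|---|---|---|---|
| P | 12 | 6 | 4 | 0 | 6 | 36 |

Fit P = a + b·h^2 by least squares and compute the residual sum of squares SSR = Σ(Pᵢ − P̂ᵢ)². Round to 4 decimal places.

Forming MᵀM = [[6, 54]; [54, 1410]] and MᵀP = [64, 1456]ᵀ gives MᵀM·[a, b]ᵀ = MᵀP.
det = 6·1410 − 54² = 5544.
a = (64·1410 − 54·1456)/5544 = 44/21; b = (6·1456 − 54·64)/5544 = 20/21.
Residuals: 4/3, 2/21, 20/21, -44/21, 2/21, -8/21; SSR = 152/21.

SSR = 7.2381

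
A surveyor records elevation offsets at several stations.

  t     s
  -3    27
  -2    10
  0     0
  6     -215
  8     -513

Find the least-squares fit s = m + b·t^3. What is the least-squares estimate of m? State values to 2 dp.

m = 0.78

Forming AᵀA = [[5, 693]; [693, 309593]] and Aᵀs = [-691, -309905]ᵀ gives AᵀA·[m, b]ᵀ = Aᵀs.
Δ = 5·309593 − 693² = 1067716.
m = ((-691)·309593 − 693·(-309905))/1067716 = 417701/533858; b = (5·(-309905) − 693·(-691))/1067716 = -535331/533858.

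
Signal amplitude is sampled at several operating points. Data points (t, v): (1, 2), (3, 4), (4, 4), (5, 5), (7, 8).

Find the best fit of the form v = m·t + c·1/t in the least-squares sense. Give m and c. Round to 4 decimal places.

m = 1.0629, c = 0.9412

Compute the Gram sums: Σt·t = 100, Σt·1/t = 5, Σ1/t·1/t = 217681/176400.
For Xᵀv: Σt·v = 111, Σ1/t·v = 136/21.
XᵀX·[m, c]ᵀ = Xᵀv becomes [[100, 5]; [5, 217681/176400]]·[m, c]ᵀ = [111, 136/21]ᵀ.
Eliminating c: (217681/176400)·(row 1) − 5·(row 2) gives (173581/1764)·m = (217681/176400)·111 − 5·(136/21) = 6150197/58800, so m = 18450591/17358100.
Then c = ((136/21) − 5·(18450591/17358100))/(217681/176400) = 163380/173581.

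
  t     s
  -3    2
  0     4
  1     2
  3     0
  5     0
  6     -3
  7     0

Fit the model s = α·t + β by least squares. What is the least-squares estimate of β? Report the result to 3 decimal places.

Setting ∂/∂α … = 0 gives: 129·α + 19·β = -22;  19·α + 7·β = 5.
(Σt·t = 129, Σt = 19, Σ1 = 7, Σt·s = -22, Σs = 5.)
det = 129·7 − 19² = 542.
α = ((-22)·7 − 19·5)/542 = -249/542; β = (129·5 − 19·(-22))/542 = 1063/542.

β = 1.961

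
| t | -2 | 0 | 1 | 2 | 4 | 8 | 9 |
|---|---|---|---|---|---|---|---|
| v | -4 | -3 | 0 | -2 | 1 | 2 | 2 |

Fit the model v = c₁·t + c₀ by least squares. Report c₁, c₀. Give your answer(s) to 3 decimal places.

Sums needed: Σt·t = 170, Σt = 22, Σ1 = 7.
And Σt·v = 42, Σv = -4.
So AᵀA·[c₁, c₀]ᵀ = Aᵀv: [[170, 22]; [22, 7]]·[c₁, c₀]ᵀ = [42, -4]ᵀ.
Eliminating c₀: 7·(row 1) − 22·(row 2) gives 706·c₁ = 7·42 − 22·(-4) = 382, so c₁ = 191/353.
Then c₀ = ((-4) − 22·(191/353))/7 = -802/353.

c₁ = 0.541, c₀ = -2.272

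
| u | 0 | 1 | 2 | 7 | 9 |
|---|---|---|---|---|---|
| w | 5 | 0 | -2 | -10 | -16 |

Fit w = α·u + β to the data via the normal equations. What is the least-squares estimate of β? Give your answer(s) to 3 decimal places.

From the data, Σu·u = 135, Σu = 19, Σ1 = 5.
For Aᵀw: Σu·w = -218, Σw = -23.
So AᵀA·[α, β]ᵀ = Aᵀw: [[135, 19]; [19, 5]]·[α, β]ᵀ = [-218, -23]ᵀ.
det = 135·5 − 19² = 314.
α = ((-218)·5 − 19·(-23))/314 = -653/314; β = (135·(-23) − 19·(-218))/314 = 1037/314.

β = 3.303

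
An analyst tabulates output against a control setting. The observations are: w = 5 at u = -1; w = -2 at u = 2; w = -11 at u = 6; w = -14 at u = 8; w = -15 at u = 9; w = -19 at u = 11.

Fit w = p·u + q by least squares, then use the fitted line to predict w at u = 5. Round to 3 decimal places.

Entries of AᵀA: Σu·u = 307, Σu = 35, Σ1 = 6.
And Σu·w = -531, Σw = -56.
AᵀA·[p, q]ᵀ = Aᵀw becomes [[307, 35]; [35, 6]]·[p, q]ᵀ = [-531, -56]ᵀ.
Eliminating q: 6·(row 1) − 35·(row 2) gives 617·p = 6·(-531) − 35·(-56) = -1226, so p = -1226/617.
Then q = ((-56) − 35·(-1226/617))/6 = 1393/617.
At u = 5: ŵ = (-1226/617)·(5) + (1393/617)·(1) = -4737/617.

ŵ = -7.677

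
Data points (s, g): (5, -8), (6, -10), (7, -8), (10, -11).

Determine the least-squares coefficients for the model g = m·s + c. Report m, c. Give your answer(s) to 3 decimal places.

Entries of MᵀM: Σs·s = 210, Σs = 28, Σ1 = 4.
Moment sums: Σs·g = -266, Σg = -37.
So MᵀM·[m, c]ᵀ = Mᵀg: [[210, 28]; [28, 4]]·[m, c]ᵀ = [-266, -37]ᵀ.
Determinant 210·4 − 28² = 56.
m = ((-266)·4 − 28·(-37))/56 = -1/2; c = (210·(-37) − 28·(-266))/56 = -23/4.

m = -0.500, c = -5.750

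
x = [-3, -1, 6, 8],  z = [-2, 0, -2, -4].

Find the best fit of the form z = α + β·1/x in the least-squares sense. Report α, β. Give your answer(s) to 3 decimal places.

α = -2.663, β = -2.547

From the data, Σ1 = 4, Σ1/x = -25/24, Σ1/x·1/x = 665/576.
And Σz = -8, Σ1/x·z = -1/6.
So MᵀM·[α, β]ᵀ = Mᵀz: [[4, -25/24]; [-25/24, 665/576]]·[α, β]ᵀ = [-8, -1/6]ᵀ.
Determinant 4·(665/576) − (-25/24)² = 2035/576.
α = ((-8)·(665/576) − (-25/24)·(-1/6))/(2035/576) = -1084/407; β = (4·(-1/6) − (-25/24)·(-8))/(2035/576) = -5184/2035.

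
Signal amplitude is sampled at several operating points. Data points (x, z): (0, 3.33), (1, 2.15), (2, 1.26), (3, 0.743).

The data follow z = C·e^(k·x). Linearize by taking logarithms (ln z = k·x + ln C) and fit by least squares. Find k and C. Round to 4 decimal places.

k = -0.5034, C = 3.4239

Linearized form: ln z = k·x + ln C. From the 4 transformed points,
Sums: Σx = 6.0000, Σ(x)² = 14.0000, Σln z = 1.9025, Σx·ln z = 0.3365.
Normal system: [[14.0000, 6.0000]; [6.0000, 4]]·[k, ln C]ᵀ = [0.3365, 1.9025]ᵀ.
Δ = 14.0000·4 − (6.0000)² = 20.0000; k = (0.3365·4 − 6.0000·1.9025)/20.0000 = -0.50345, ln C = (14.0000·1.9025 − 6.0000·0.3365)/20.0000 = 1.23079, so C = exp(1.23079) = 3.42394.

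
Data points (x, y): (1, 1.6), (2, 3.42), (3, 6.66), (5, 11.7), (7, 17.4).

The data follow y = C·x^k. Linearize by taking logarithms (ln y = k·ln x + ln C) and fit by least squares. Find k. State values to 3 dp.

Let Y = ln y. Fitting Y = k·ln x + ln C by least squares:
XᵀX = [[8.0643, 5.3471]; [5.3471, 5]], rhs = [12.4524, 8.9118]ᵀ  (here Σln x = 5.3471, Σ(ln x)² = 8.0643, Σln y = 8.9118, Σln x·ln y = 12.4524).
Δ = 8.0643·5 − (5.3471)² = 11.7297; k = (12.4524·5 − 5.3471·8.9118)/11.7297 = 1.24552, ln C = (8.0643·8.9118 − 5.3471·12.4524)/11.7297 = 0.45038.

k = 1.246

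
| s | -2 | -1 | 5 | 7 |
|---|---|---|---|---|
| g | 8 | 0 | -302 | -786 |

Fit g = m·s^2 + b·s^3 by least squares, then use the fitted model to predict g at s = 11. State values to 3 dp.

Setting ∂/∂m … = 0 gives: 3043·m + 19899·b = -46032;  19899·m + 133339·b = -307412.
(Σs^2·s^2 = 3043, Σs^2·s^3 = 19899, Σs^3·s^3 = 133339, Σs^2·g = -46032, Σs^3·g = -307412.)
Δ = 3043·133339 − 19899² = 9780376.
m = ((-46032)·133339 − 19899·(-307412))/9780376 = -5167365/2445094; b = (3043·(-307412) − 19899·(-46032))/9780376 = -4865987/2445094.
At s = 11: ĝ = (-5167365/2445094)·(121) + (-4865987/2445094)·(1331) = -3550939931/1222547.

ĝ = -2904.543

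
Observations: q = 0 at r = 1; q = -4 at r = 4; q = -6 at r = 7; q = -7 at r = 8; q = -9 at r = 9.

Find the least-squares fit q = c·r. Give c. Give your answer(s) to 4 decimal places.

c = -0.9242

Setting ∂/∂c … = 0 gives: 211·c = -195.
(Σr·r = 211, Σr·q = -195.)
Hence c = -195 / 211 ≈ -0.924171.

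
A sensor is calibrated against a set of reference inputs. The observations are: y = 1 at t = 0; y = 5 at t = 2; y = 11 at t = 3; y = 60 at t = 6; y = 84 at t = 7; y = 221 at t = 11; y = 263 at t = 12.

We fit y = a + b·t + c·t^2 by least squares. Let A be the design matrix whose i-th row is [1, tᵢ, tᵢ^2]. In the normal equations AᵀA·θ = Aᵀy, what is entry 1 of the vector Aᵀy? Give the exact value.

645

Entry 1 ↔ basis 1, so (Aᵀy)_{1} = Σᵢ yᵢ = (1)·(1) + (1)·(5) + (1)·(11) + (1)·(60) + (1)·(84) + (1)·(221) + (1)·(263) = 645.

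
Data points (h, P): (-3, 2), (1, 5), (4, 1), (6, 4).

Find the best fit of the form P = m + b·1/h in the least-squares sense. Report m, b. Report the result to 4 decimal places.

Compute the Gram sums: Σ1 = 4, Σ1/h = 13/12, Σ1/h·1/h = 173/144.
And ΣP = 12, Σ1/h·P = 21/4.
AᵀA·[m, b]ᵀ = AᵀP becomes [[4, 13/12]; [13/12, 173/144]]·[m, b]ᵀ = [12, 21/4]ᵀ.
Δ = 4·(173/144) − (13/12)² = 523/144.
m = (12·(173/144) − (13/12)·(21/4))/(523/144) = 1257/523; b = (4·(21/4) − (13/12)·12)/(523/144) = 1152/523.

m = 2.4034, b = 2.2027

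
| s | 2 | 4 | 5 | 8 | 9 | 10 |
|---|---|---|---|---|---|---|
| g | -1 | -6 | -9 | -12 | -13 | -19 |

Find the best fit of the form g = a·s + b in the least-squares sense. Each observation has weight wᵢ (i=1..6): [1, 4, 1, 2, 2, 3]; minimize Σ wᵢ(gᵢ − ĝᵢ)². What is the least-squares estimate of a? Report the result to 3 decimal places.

a = -1.939

The normal equations are: 683·a + 87·b = -1139;  87·a + 13·b = -141.
(Σwᵢ·s·s = 683, Σwᵢ·s = 87, Σwᵢ·1 = 13, Σwᵢ·s·g = -1139, Σwᵢ·g = -141.)
Determinant 683·13 − 87² = 1310.
a = ((-1139)·13 − 87·(-141))/1310 = -254/131; b = (683·(-141) − 87·(-1139))/1310 = 279/131.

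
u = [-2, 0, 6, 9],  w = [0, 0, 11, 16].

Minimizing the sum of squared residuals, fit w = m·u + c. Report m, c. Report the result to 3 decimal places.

The normal system MᵀM·[m, c]ᵀ = Mᵀw is [[121, 13]; [13, 4]]·[m, c]ᵀ = [210, 27]ᵀ.
Determinant 121·4 − 13² = 315.
m = (210·4 − 13·27)/315 = 163/105; c = (121·27 − 13·210)/315 = 179/105.

m = 1.552, c = 1.705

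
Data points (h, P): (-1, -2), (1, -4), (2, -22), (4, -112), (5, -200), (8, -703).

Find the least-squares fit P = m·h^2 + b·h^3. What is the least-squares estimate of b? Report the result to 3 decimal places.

Setting ∂/∂m … = 0 gives: 4995·m + 36949·b = -51878;  36949·m + 281931·b = -392282.
det = 4995·281931 − 36949² = 43016744.
m = ((-51878)·281931 − 36949·(-392282))/43016744 = -16448600/5377093; b = (4995·(-392282) − 36949·(-51878))/43016744 = -5326046/5377093.

b = -0.991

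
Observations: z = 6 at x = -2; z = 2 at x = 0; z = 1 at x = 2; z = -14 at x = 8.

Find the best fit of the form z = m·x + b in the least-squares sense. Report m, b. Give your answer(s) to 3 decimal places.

m = -2.000, b = 2.750

Sums needed: Σx·x = 72, Σx = 8, Σ1 = 4.
Right-hand side: Σx·z = -122, Σz = -5.
Normal equations: [[72, 8]; [8, 4]]·[m, b]ᵀ = [-122, -5]ᵀ.
Eliminating b: 4·(row 1) − 8·(row 2) gives 224·m = 4·(-122) − 8·(-5) = -448, so m = -2.
Then b = ((-5) − 8·(-2))/4 = 11/4.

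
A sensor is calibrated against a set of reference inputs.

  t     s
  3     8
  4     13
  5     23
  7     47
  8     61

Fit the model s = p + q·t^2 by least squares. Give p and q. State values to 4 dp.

Entries of XᵀX: Σ1 = 5, Σt^2 = 163, Σt^2·t^2 = 7459.
Right-hand side: Σs = 152, Σt^2·s = 7062.
XᵀX·[p, q]ᵀ = Xᵀs becomes [[5, 163]; [163, 7459]]·[p, q]ᵀ = [152, 7062]ᵀ.
Determinant 5·7459 − 163² = 10726.
p = (152·7459 − 163·7062)/10726 = -8669/5363; q = (5·7062 − 163·152)/10726 = 5267/5363.

p = -1.6164, q = 0.9821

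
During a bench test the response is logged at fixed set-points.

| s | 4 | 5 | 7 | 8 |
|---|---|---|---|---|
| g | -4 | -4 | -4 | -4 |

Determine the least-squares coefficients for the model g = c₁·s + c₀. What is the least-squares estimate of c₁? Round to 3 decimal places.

With design matrix M, MᵀM = [[154, 24]; [24, 4]] and Mᵀg = [-96, -16]ᵀ.
Eliminating c₀: 4·(row 1) − 24·(row 2) gives 40·c₁ = 4·(-96) − 24·(-16) = 0, so c₁ = 0.
Then c₀ = ((-16) − 24·0)/4 = -4.

c₁ = 0.000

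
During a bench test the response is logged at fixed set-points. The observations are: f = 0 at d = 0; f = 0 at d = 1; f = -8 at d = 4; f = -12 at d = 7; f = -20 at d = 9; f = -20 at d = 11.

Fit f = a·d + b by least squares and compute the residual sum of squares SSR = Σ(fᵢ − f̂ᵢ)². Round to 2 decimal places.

SSR = 13.32

AᵀA·[a, b]ᵀ = Aᵀf reads: 268·a + 32·b = -516;  32·a + 6·b = -60.
(Σd·d = 268, Σd = 32, Σ1 = 6, Σd·f = -516, Σf = -60.)
Δ = 268·6 − 32² = 584.
a = ((-516)·6 − 32·(-60))/584 = -147/73; b = (268·(-60) − 32·(-516))/584 = 54/73.
Residuals: -54/73, 93/73, -50/73, 99/73, -191/73, 103/73; SSR = 972/73.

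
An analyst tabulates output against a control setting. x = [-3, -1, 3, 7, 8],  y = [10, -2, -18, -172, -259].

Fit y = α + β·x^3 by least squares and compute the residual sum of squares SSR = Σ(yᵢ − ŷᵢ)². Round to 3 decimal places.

Compute the Gram sums: Σ1 = 5, Σx^3 = 854, Σx^3·x^3 = 381252.
And Σy = -441, Σx^3·y = -192358.
MᵀM·[α, β]ᵀ = Mᵀy becomes [[5, 854]; [854, 381252]]·[α, β]ᵀ = [-441, -192358]ᵀ.
det = 5·381252 − 854² = 1176944.
α = ((-441)·381252 − 854·(-192358))/1176944 = -241150/73559; β = (5·(-192358) − 854·(-441))/1176944 = -73147/147118.
Residuals: -21489/147118, 114917/147118, -190855/147118, 267425/147118, -84999/73559; SSR = 511524/73559.

SSR = 6.954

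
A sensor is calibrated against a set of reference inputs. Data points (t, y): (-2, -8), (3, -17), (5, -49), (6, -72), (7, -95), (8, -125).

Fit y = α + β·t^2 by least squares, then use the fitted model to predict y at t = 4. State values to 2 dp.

The normal system XᵀX·[α, β]ᵀ = Xᵀy is [[6, 187]; [187, 8515]]·[α, β]ᵀ = [-366, -16657]ᵀ.
Δ = 6·8515 − 187² = 16121.
α = ((-366)·8515 − 187·(-16657))/16121 = -233/2303; β = (6·(-16657) − 187·(-366))/16121 = -4500/2303.
At t = 4: ŷ = (-233/2303)·(1) + (-4500/2303)·(16) = -10319/329.

ŷ = -31.36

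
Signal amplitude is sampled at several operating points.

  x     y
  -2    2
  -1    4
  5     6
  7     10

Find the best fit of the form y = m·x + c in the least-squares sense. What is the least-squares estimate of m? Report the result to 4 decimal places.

m = 0.7234

From the data, Σx·x = 79, Σx = 9, Σ1 = 4.
For Mᵀy: Σx·y = 92, Σy = 22.
Normal equations: [[79, 9]; [9, 4]]·[m, c]ᵀ = [92, 22]ᵀ.
Determinant 79·4 − 9² = 235.
m = (92·4 − 9·22)/235 = 34/47; c = (79·22 − 9·92)/235 = 182/47.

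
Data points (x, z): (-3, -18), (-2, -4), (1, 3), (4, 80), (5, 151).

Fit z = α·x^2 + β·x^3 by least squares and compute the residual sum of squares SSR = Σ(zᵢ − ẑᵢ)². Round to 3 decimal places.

SSR = 1.207

Sums needed: Σx^2·x^2 = 979, Σx^2·x^3 = 3875, Σx^3·x^3 = 20515.
And Σx^2·z = 4880, Σx^3·z = 24516.
Eliminating β: 20515·(row 1) − 3875·(row 2) gives 5068560·α = 20515·4880 − 3875·24516 = 5113700, so α = 255685/253428.
Then β = (24516 − 3875·(255685/253428))/20515 = 1272791/1267140.
Residuals: 4251/105595, 17/316785, 312551/316785, -135556/316785, 4644/21119; SSR = 382211/316785.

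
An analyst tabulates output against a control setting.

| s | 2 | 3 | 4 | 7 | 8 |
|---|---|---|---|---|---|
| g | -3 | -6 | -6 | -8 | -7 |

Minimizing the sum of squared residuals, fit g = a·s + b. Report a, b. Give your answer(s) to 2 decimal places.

a = -0.60, b = -3.13

Compute the Gram sums: Σs·s = 142, Σs = 24, Σ1 = 5.
And Σs·g = -160, Σg = -30.
det = 142·5 − 24² = 134.
a = ((-160)·5 − 24·(-30))/134 = -40/67; b = (142·(-30) − 24·(-160))/134 = -210/67.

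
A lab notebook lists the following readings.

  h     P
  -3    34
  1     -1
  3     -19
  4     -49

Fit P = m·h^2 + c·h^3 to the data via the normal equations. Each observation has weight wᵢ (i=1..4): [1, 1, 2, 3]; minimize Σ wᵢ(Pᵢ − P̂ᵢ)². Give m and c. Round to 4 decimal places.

m = 0.8384, c = -0.9763

The normal equations are: 1012·m + 3316·c = -2389;  3316·m + 14476·c = -11353.
(Σwᵢ·h^2·h^2 = 1012, Σwᵢ·h^2·h^3 = 3316, Σwᵢ·h^3·h^3 = 14476, Σwᵢ·h^2·P = -2389, Σwᵢ·h^3·P = -11353.)
Eliminating c: 14476·(row 1) − 3316·(row 2) gives 3653856·m = 14476·(-2389) − 3316·(-11353) = 3063384, so m = 42547/50748.
Then c = ((-11353) − 3316·(42547/50748))/14476 = -24773/25374.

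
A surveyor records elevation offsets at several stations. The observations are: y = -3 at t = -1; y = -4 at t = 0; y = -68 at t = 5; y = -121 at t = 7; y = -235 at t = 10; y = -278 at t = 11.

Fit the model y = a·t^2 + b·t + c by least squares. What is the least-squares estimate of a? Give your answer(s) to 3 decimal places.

a = -2.036

Setting ∂/∂a … = 0 gives: 27668·a + 2798·b + 296·c = -64770;  2798·a + 296·b + 32·c = -6592;  296·a + 32·b + 6·c = -709.
(Σt^2·t^2 = 27668, Σt^2·t = 2798, Σt^2 = 296, Σt·t = 296, Σt = 32, Σ1 = 6, Σt^2·y = -64770, Σt·y = -6592, Σy = -709.)
Solving the 3×3 system (Gaussian elimination) gives a = -230156/113061, b = -296329/113061, c = -283505/75374.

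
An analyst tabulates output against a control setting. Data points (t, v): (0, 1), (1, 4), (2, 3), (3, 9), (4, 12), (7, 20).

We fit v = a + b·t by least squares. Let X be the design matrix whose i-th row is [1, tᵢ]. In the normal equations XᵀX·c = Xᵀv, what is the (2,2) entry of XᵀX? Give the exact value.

79

Row 2 ↔ basis t, column 2 ↔ basis t, so (XᵀX)_{2,2} = Σᵢ (t)·(t) = (0)·(0) + (1)·(1) + (2)·(2) + (3)·(3) + (4)·(4) + (7)·(7) = 79.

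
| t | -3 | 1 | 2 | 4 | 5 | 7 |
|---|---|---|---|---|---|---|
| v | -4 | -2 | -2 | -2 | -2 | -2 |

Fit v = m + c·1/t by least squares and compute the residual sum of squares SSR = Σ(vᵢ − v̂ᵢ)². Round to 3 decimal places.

SSR = 1.711

From the data, Σ1 = 6, Σ1/t = 739/420, Σ1/t·1/t = 261781/176400.
For Mᵀv: Σv = -14, Σ1/t·v = -599/210.
Normal equations: [[6, 739/420]; [739/420, 261781/176400]]·[m, c]ᵀ = [-14, -599/210]ᵀ.
det = 6·(261781/176400) − (739/420)² = 204913/35280.
m = ((-14)·(261781/176400) − (739/420)·(-599/210))/(204913/35280) = -2779612/1024565; c = (6·(-599/210) − (739/420)·(-14))/(204913/35280) = 265272/204913.
Residuals: -876528/1024565, -595878/1024565, 67302/1024565, 398892/1024565, 93042/204913, 541002/1024565; SSR = 1753056/1024565.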